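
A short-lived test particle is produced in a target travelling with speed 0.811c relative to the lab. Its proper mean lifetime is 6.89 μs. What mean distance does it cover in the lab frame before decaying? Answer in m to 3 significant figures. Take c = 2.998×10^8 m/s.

d ≈ 2860 m

γ = 1/√(1 − 0.811²) = 1.7093
Dilated lifetime: Δt = γτ₀ = 1.7093 × 6.89 μs = 11.777 μs
d = vΔt = 0.811c × 11.777 μs = 2.4314×10^8 m/s × 1.1777×10^-5 s = 2860 m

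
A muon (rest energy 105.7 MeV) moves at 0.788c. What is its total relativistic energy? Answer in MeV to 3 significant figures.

E ≈ 172 MeV

γ = 1/√(1 − 0.788²) = 1.6242
E = γm₀c² = 1.6242 × 105.7 MeV = 172 MeV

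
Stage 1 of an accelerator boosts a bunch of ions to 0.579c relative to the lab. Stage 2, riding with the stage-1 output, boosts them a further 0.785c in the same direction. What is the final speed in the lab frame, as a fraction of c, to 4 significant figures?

u ≈ 0.9378c

Compose boost 2: (0.785 + 0.579)/(1 + 0.785×0.579) = 1.364/1.45452 = 0.9378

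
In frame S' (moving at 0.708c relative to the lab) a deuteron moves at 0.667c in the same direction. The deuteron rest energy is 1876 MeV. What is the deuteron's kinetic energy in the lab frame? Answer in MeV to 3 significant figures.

u_lab = (0.667 + 0.708)/(1 + 0.667×0.708) = 0.933954
γ = 1/√(1 − 0.933954²) = 2.7980
K = (γ − 1)m₀c² = (2.7980 − 1) × 1876 = 1.7980 × 1876 = 3370 MeV

K ≈ 3370 MeV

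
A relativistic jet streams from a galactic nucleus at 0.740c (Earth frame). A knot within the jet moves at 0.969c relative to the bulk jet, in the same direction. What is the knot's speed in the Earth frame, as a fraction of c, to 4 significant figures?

u ≈ 0.9953c

Relativistic velocity addition: u = (u' + v)/(1 + u'v/c²)
= (0.969 + 0.740)/(1 + 0.969×0.740) = 1.709/1.71706 = 0.9953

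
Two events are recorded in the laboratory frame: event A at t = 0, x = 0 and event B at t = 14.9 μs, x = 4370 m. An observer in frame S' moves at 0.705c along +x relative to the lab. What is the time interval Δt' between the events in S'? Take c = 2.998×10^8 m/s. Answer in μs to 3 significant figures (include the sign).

Δt' ≈ 6.52 μs

γ = 1/√(1 − 0.705²) = 1.4100
Δt' = γ(Δt − vΔx/c²) = 1.4100 × (14.9 μs − 0.705×4370 m / (2.998×10^8 m/s))
= 1.4100 × (4.6236 μs) = 6.52 μs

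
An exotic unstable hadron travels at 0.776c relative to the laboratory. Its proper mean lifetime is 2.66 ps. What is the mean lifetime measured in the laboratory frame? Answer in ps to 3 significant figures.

Δt ≈ 4.22 ps

γ = 1/√(1 − 0.776²) = 1.5855
Time dilation: Δt = γτ₀ = 1.5855 × 2.66 ps = 4.22 ps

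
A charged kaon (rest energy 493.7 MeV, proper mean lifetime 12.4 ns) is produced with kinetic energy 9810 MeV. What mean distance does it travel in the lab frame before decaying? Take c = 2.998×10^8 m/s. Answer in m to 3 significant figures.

d ≈ 77.5 m

γ = 1 + K/(m₀c²) = 1 + 9810/493.7 = 20.870
β = √(1 − 1/γ²) = 0.99885
Dilated lifetime: γτ₀ = 20.870 × 12.4 ns = 258.79 ns
d = βc·γτ₀ = 0.99885 × (2.998×10^8 m/s) × 2.5879×10^-7 s = 77.5 m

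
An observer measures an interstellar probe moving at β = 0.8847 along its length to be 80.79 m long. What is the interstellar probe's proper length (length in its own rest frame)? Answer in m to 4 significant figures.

γ = 1/√(1 − 0.8847²) = 2.14518
L₀ = γL = 2.14518 × 80.79 = 173.3 m

L₀ ≈ 173.3 m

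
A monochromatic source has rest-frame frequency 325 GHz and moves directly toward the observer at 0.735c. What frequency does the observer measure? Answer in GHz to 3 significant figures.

f_obs ≈ 832 GHz

Relativistic Doppler: f_obs = f_src √((1+β)/(1−β))
= 325 × √(1.7350/0.26500) = 325 × 2.5587 = 832 GHz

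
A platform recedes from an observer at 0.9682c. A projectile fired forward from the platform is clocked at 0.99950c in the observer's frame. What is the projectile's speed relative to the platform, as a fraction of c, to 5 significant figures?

u' ≈ 0.96952c

Inverse velocity addition: u' = (u − v)/(1 − uv/c²)
= (0.99950 − 0.9682)/(1 − 0.99950×0.9682) = 0.031300/0.03228410 = 0.96952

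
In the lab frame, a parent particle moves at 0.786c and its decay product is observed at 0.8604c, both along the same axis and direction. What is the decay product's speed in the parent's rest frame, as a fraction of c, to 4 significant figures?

Inverse velocity addition: u' = (u − v)/(1 − uv/c²)
= (0.8604 − 0.786)/(1 − 0.8604×0.786) = 0.07440/0.323726 = 0.2298

u' ≈ 0.2298c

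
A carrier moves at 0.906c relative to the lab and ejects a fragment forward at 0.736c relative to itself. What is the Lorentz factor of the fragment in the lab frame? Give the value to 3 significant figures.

u_lab = (0.736 + 0.906)/(1 + 0.736×0.906) = 1.642/1.66682 = 0.985112
γ = 1/√(1 − 0.985112²) = 5.82

γ ≈ 5.82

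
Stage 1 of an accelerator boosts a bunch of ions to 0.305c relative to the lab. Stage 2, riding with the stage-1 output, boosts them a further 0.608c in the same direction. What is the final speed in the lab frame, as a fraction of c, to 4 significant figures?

u ≈ 0.7702c

Compose boost 2: (0.608 + 0.305)/(1 + 0.608×0.305) = 0.9130/1.18544 = 0.7702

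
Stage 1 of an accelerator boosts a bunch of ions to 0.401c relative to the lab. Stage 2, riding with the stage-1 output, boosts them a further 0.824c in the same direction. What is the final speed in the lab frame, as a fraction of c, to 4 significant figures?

u ≈ 0.9208c

Compose boost 2: (0.824 + 0.401)/(1 + 0.824×0.401) = 1.225/1.33042 = 0.9208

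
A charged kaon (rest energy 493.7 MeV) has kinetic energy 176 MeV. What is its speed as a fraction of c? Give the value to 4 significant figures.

γ = 1 + K/(m₀c²) = 1 + 176/493.7 = 1.35649
β = √(1 − 1/γ²) = 0.6757

β ≈ 0.6757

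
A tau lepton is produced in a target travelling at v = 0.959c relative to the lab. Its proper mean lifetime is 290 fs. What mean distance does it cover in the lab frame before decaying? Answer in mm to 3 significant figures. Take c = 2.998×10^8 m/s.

γ = 1/√(1 − 0.959²) = 3.5285
Dilated lifetime: Δt = γτ₀ = 3.5285 × 290 fs = 1023.3 fs
d = vΔt = 0.959c × 1023.3 fs = 2.8751×10^8 m/s × 1.0233×10^-12 s = 0.294 mm

d ≈ 0.294 mm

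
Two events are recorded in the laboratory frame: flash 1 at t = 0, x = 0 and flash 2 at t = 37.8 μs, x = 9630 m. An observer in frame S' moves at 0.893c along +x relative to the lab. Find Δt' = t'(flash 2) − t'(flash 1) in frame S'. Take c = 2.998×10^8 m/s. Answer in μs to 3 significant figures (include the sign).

Δt' ≈ 20.3 μs

γ = 1/√(1 − 0.893²) = 2.2219
Δt' = γ(Δt − vΔx/c²) = 2.2219 × (37.8 μs − 0.893×9630 m / (2.998×10^8 m/s))
= 2.2219 × (9.1156 μs) = 20.3 μs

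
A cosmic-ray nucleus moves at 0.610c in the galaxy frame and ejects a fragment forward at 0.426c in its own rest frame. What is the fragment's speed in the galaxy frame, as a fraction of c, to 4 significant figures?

u ≈ 0.8223c

Compose boost 2: (0.426 + 0.610)/(1 + 0.426×0.610) = 1.036/1.25986 = 0.8223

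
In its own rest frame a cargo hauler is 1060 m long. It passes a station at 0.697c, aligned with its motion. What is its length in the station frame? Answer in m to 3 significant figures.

γ = 1/√(1 − 0.697²) = 1.3946
Length contraction: L = L₀/γ = 1060/1.3946 = 760 m

L ≈ 760 m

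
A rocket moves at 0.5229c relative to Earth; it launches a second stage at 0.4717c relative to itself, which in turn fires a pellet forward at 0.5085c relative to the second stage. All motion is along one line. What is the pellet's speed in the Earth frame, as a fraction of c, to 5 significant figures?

u ≈ 0.92931c

Compose boost 2: (0.4717 + 0.5229)/(1 + 0.4717×0.5229) = 0.99460/1.246652 = 0.7978169
Compose boost 3: (0.5085 + 0.7978169)/(1 + 0.5085×0.7978169) = 1.306317/1.405690 = 0.92931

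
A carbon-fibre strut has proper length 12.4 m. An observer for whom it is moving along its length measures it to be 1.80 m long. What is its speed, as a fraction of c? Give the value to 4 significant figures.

β ≈ 0.9894

γ = L₀/L = 12.4/1.80 = 6.88889
β = √(1 − 1/γ²) = 0.9894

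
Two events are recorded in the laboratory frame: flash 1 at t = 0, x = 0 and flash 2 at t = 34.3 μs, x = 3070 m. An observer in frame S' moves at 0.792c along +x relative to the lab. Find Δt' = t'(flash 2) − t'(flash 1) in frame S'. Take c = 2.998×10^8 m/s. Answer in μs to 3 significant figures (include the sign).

γ = 1/√(1 − 0.792²) = 1.6379
Δt' = γ(Δt − vΔx/c²) = 1.6379 × (34.3 μs − 0.792×3070 m / (2.998×10^8 m/s))
= 1.6379 × (26.190 μs) = 42.9 μs

Δt' ≈ 42.9 μs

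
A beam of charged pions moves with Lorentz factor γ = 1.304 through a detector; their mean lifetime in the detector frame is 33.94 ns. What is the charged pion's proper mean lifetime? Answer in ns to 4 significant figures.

γ = 1.304 (given)
Proper time: τ₀ = Δt/γ = 33.94/1.304 = 26.03 ns

τ₀ ≈ 26.03 ns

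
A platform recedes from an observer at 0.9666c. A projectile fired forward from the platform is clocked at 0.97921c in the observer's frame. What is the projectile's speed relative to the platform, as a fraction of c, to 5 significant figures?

Inverse velocity addition: u' = (u − v)/(1 − uv/c²)
= (0.97921 − 0.9666)/(1 − 0.97921×0.9666) = 0.012610/0.05349561 = 0.23572

u' ≈ 0.23572c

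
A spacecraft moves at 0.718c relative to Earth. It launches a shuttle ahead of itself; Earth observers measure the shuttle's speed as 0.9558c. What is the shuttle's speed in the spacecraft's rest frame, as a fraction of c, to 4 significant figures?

Inverse velocity addition: u' = (u − v)/(1 − uv/c²)
= (0.9558 − 0.718)/(1 − 0.9558×0.718) = 0.2378/0.313736 = 0.7580

u' ≈ 0.7580c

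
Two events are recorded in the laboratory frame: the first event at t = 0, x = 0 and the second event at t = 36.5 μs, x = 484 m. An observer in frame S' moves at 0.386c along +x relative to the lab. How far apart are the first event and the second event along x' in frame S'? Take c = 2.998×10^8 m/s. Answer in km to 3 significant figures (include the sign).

Δx' ≈ -4.05 km

γ = 1/√(1 − 0.386²) = 1.0840
Δx' = γ(Δx − vΔt) = 1.0840 × (484 m − 0.386×(2.998×10^8 m/s)×36.5×10^-6 s)
= 1.0840 × (-3739.9 m) = -4.05 km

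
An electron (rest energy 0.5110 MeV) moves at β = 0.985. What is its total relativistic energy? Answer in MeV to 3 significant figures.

γ = 1/√(1 − 0.985²) = 5.7953
E = γm₀c² = 5.7953 × 0.5110 MeV = 2.96 MeV

E ≈ 2.96 MeV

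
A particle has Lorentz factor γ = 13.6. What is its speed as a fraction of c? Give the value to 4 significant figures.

β ≈ 0.9973

β = √(1 − 1/γ²) = √(1 − 1/13.6²) = √(0.994593) = 0.9973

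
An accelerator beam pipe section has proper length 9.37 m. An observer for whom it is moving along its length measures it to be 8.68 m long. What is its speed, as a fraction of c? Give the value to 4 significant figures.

γ = L₀/L = 9.37/8.68 = 1.07949
β = √(1 − 1/γ²) = 0.3766

β ≈ 0.3766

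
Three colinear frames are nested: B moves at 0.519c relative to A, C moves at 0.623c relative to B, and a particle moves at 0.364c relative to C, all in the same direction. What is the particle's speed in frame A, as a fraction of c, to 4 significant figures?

Compose boost 2: (0.623 + 0.519)/(1 + 0.623×0.519) = 1.142/1.32334 = 0.862970
Compose boost 3: (0.364 + 0.862970)/(1 + 0.364×0.862970) = 1.22697/1.31412 = 0.9337

u ≈ 0.9337c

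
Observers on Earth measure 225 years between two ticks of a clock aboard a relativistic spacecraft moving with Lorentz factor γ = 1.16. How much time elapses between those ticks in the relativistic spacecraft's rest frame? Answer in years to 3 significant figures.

γ = 1.16 (given)
Proper time: τ₀ = Δt/γ = 225/1.16 = 194 years

τ₀ ≈ 194 years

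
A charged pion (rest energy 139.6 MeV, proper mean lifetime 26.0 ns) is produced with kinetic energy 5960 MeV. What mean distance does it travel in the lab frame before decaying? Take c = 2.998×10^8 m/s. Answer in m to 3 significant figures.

d ≈ 340 m

γ = 1 + K/(m₀c²) = 1 + 5960/139.6 = 43.693
β = √(1 − 1/γ²) = 0.99974
Dilated lifetime: γτ₀ = 43.693 × 26.0 ns = 1136.0 ns
d = βc·γτ₀ = 0.99974 × (2.998×10^8 m/s) × 1.1360×10^-6 s = 340 m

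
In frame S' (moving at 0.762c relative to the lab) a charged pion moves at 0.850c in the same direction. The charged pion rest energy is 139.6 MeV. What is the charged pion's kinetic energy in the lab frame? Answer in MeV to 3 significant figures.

u_lab = (0.850 + 0.762)/(1 + 0.850×0.762) = 0.978333
γ = 1/√(1 − 0.978333²) = 4.8301
K = (γ − 1)m₀c² = (4.8301 − 1) × 139.6 = 3.8301 × 139.6 = 535 MeV

K ≈ 535 MeV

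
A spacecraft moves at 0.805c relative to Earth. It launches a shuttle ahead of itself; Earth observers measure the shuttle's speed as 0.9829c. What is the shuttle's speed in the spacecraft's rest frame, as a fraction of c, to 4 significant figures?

u' ≈ 0.8522c

Inverse velocity addition: u' = (u − v)/(1 − uv/c²)
= (0.9829 − 0.805)/(1 − 0.9829×0.805) = 0.1779/0.208765 = 0.8522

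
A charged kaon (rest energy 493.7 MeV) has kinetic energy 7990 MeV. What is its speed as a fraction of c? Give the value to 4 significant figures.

γ = 1 + K/(m₀c²) = 1 + 7990/493.7 = 17.1839
β = √(1 − 1/γ²) = 0.9983

β ≈ 0.9983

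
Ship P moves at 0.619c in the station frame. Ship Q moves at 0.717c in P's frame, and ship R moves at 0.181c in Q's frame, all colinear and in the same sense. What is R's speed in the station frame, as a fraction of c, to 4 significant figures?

u ≈ 0.9476c

Compose boost 2: (0.717 + 0.619)/(1 + 0.717×0.619) = 1.336/1.44382 = 0.925321
Compose boost 3: (0.181 + 0.925321)/(1 + 0.181×0.925321) = 1.10632/1.16748 = 0.9476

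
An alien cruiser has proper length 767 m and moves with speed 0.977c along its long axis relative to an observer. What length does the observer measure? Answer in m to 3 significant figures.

L ≈ 164 m

γ = 1/√(1 − 0.977²) = 4.6896
Length contraction: L = L₀/γ = 767/4.6896 = 164 m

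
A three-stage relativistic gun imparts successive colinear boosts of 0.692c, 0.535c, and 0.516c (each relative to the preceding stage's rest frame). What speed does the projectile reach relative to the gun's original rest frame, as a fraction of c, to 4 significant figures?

Compose boost 2: (0.535 + 0.692)/(1 + 0.535×0.692) = 1.227/1.37022 = 0.895477
Compose boost 3: (0.516 + 0.895477)/(1 + 0.516×0.895477) = 1.41148/1.46207 = 0.9654

u ≈ 0.9654c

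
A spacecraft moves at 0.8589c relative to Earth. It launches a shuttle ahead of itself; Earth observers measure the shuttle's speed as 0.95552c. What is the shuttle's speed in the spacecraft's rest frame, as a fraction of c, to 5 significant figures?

Inverse velocity addition: u' = (u − v)/(1 − uv/c²)
= (0.95552 − 0.8589)/(1 − 0.95552×0.8589) = 0.096620/0.1793039 = 0.53886

u' ≈ 0.53886c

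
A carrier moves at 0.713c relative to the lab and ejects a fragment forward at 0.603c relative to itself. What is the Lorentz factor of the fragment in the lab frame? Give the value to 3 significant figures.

u_lab = (0.603 + 0.713)/(1 + 0.603×0.713) = 1.316/1.42994 = 0.920319
γ = 1/√(1 − 0.920319²) = 2.56

γ ≈ 2.56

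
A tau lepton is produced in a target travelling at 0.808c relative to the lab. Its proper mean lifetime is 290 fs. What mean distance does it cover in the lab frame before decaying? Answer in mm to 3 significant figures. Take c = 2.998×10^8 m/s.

d ≈ 0.119 mm

γ = 1/√(1 − 0.808²) = 1.6973
Dilated lifetime: Δt = γτ₀ = 1.6973 × 290 fs = 492.21 fs
d = vΔt = 0.808c × 492.21 fs = 2.4224×10^8 m/s × 4.9221×10^-13 s = 0.119 mm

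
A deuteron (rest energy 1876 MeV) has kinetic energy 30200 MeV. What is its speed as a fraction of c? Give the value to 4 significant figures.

β ≈ 0.9983

γ = 1 + K/(m₀c²) = 1 + 30200/1876 = 17.0981
β = √(1 − 1/γ²) = 0.9983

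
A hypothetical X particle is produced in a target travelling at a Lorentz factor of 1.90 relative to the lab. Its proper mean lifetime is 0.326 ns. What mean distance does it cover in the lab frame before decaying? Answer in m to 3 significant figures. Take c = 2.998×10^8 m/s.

β = √(1 − 1/γ²) = √(1 − 1/1.90²) = 0.85029
Dilated lifetime: Δt = γτ₀ = 1.90 × 0.326 ns = 0.61940 ns
d = vΔt = 0.85029c × 0.61940 ns = 2.5492×10^8 m/s × 6.1940×10^-10 s = 0.158 m

d ≈ 0.158 m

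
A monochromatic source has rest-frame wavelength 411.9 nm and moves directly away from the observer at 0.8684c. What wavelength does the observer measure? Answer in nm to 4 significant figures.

Relativistic Doppler: λ_obs = λ_src √((1+β)/(1−β))
= 411.9 × √(1.86840/0.131600) = 411.9 × 3.76797 = 1552 nm

λ_obs ≈ 1552 nm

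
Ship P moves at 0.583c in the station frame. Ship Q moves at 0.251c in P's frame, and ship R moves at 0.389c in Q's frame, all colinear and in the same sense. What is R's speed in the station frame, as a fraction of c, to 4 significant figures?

Compose boost 2: (0.251 + 0.583)/(1 + 0.251×0.583) = 0.8340/1.14633 = 0.727537
Compose boost 3: (0.389 + 0.727537)/(1 + 0.389×0.727537) = 1.11654/1.28301 = 0.8702

u ≈ 0.8702c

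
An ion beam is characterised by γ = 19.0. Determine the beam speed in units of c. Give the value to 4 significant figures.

β ≈ 0.9986

β = √(1 − 1/γ²) = √(1 − 1/19.0²) = √(0.997230) = 0.9986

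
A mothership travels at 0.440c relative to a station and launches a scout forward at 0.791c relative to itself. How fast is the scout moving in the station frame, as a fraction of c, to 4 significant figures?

Compose boost 2: (0.791 + 0.440)/(1 + 0.791×0.440) = 1.231/1.34804 = 0.9132

u ≈ 0.9132c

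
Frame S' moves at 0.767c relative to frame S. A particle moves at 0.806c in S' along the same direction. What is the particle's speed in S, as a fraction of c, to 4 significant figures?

Relativistic velocity addition: u = (u' + v)/(1 + u'v/c²)
= (0.806 + 0.767)/(1 + 0.806×0.767) = 1.573/1.61820 = 0.9721

u ≈ 0.9721c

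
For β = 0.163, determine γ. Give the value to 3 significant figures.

γ ≈ 1.01

γ = 1/√(1 − β²) = 1/√(1 − 0.163²) = 1/√(0.97343) = 1.01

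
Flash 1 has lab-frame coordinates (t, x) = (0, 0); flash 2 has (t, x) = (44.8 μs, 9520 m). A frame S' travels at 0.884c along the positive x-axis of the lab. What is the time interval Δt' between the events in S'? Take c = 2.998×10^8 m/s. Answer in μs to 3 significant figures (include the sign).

γ = 1/√(1 − 0.884²) = 2.1391
Δt' = γ(Δt − vΔx/c²) = 2.1391 × (44.8 μs − 0.884×9520 m / (2.998×10^8 m/s))
= 2.1391 × (16.729 μs) = 35.8 μs

Δt' ≈ 35.8 μs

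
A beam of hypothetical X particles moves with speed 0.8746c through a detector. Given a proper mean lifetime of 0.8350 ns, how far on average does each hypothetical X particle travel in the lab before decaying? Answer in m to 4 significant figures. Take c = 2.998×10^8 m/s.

d ≈ 0.4516 m

γ = 1/√(1 − 0.8746²) = 2.06251
Dilated lifetime: Δt = γτ₀ = 2.06251 × 0.8350 ns = 1.72220 ns
d = vΔt = 0.8746c × 1.72220 ns = 2.62205×10^8 m/s × 1.72220×10^-9 s = 0.4516 m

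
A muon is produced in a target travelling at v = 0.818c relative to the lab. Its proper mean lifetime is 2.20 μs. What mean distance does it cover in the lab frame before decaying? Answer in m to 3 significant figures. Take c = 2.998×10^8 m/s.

d ≈ 938 m

γ = 1/√(1 − 0.818²) = 1.7385
Dilated lifetime: Δt = γτ₀ = 1.7385 × 2.20 μs = 3.8246 μs
d = vΔt = 0.818c × 3.8246 μs = 2.4524×10^8 m/s × 3.8246×10^-6 s = 938 m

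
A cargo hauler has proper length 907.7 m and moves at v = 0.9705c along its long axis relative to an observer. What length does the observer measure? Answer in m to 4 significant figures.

γ = 1/√(1 − 0.9705²) = 4.14764
Length contraction: L = L₀/γ = 907.7/4.14764 = 218.8 m

L ≈ 218.8 m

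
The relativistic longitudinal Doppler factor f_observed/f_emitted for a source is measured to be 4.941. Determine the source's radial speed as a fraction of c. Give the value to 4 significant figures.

f_obs/f_src = √((1+β)/(1−β)) = 4.941  ⇒  (1+β)/(1−β) = 24.4135
β = |1 − D²|/(1 + D²) = |1 − 24.4135|/(1 + 24.4135) = 0.9213

β ≈ 0.9213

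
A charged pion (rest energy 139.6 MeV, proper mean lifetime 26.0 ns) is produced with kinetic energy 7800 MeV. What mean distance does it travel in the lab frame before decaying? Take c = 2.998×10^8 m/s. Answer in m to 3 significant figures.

d ≈ 443 m

γ = 1 + K/(m₀c²) = 1 + 7800/139.6 = 56.874
β = √(1 − 1/γ²) = 0.99985
Dilated lifetime: γτ₀ = 56.874 × 26.0 ns = 1478.7 ns
d = βc·γτ₀ = 0.99985 × (2.998×10^8 m/s) × 1.4787×10^-6 s = 443 m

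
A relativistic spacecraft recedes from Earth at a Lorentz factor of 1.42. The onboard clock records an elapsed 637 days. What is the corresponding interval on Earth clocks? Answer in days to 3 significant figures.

γ = 1.42 (given)
Time dilation: Δt = γτ₀ = 1.42 × 637 days = 905 days

Δt ≈ 905 days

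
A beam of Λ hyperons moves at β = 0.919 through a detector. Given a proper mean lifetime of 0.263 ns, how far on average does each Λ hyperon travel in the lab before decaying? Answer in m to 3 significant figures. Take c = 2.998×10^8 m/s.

γ = 1/√(1 − 0.919²) = 2.5364
Dilated lifetime: Δt = γτ₀ = 2.5364 × 0.263 ns = 0.66708 ns
d = vΔt = 0.919c × 0.66708 ns = 2.7552×10^8 m/s × 6.6708×10^-10 s = 0.184 m

d ≈ 0.184 m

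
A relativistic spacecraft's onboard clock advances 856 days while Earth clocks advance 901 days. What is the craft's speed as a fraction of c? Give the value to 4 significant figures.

γ = Δt/τ₀ = 901/856 = 1.05257
β = √(1 − 1/γ²) = √(1 − 1/1.05257²) = 0.3121

β ≈ 0.3121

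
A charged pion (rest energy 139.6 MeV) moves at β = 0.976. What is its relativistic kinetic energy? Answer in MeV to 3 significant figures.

γ = 1/√(1 − 0.976²) = 4.5920
K = (γ − 1)m₀c² = (4.5920 − 1) × 139.6 MeV = 3.5920 × 139.6 MeV = 501 MeV

K ≈ 501 MeV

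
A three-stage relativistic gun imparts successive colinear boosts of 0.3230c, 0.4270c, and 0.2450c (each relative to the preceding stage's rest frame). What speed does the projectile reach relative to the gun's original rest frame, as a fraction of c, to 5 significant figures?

u ≈ 0.77840c

Compose boost 2: (0.4270 + 0.3230)/(1 + 0.4270×0.3230) = 0.75000/1.137921 = 0.6590967
Compose boost 3: (0.2450 + 0.6590967)/(1 + 0.2450×0.6590967) = 0.9040967/1.161479 = 0.77840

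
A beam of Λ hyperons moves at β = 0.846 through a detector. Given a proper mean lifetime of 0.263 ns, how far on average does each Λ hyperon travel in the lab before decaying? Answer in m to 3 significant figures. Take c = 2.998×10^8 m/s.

d ≈ 0.125 m

γ = 1/√(1 − 0.846²) = 1.8755
Dilated lifetime: Δt = γτ₀ = 1.8755 × 0.263 ns = 0.49326 ns
d = vΔt = 0.846c × 0.49326 ns = 2.5363×10^8 m/s × 4.9326×10^-10 s = 0.125 m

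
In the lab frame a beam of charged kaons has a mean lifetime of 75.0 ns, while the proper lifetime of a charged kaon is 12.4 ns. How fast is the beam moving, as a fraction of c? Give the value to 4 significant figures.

β ≈ 0.9862

γ = Δt/τ₀ = 75.0/12.4 = 6.04839
β = √(1 − 1/γ²) = √(1 − 1/6.04839²) = 0.9862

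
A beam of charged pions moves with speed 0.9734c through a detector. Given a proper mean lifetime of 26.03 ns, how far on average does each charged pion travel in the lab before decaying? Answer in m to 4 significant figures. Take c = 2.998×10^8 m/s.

d ≈ 33.15 m

γ = 1/√(1 − 0.9734²) = 4.36467
Dilated lifetime: Δt = γτ₀ = 4.36467 × 26.03 ns = 113.612 ns
d = vΔt = 0.9734c × 113.612 ns = 2.91825×10^8 m/s × 1.13612×10^-7 s = 33.15 m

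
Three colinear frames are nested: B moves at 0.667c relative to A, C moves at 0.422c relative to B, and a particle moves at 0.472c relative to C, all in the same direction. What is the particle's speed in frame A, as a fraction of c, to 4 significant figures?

Compose boost 2: (0.422 + 0.667)/(1 + 0.422×0.667) = 1.089/1.28147 = 0.849803
Compose boost 3: (0.472 + 0.849803)/(1 + 0.472×0.849803) = 1.32180/1.40111 = 0.9434

u ≈ 0.9434c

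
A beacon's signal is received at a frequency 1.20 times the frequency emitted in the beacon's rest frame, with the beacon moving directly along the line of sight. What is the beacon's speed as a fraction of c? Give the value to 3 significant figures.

f_obs/f_src = √((1+β)/(1−β)) = 1.20  ⇒  (1+β)/(1−β) = 1.4400
β = |1 − D²|/(1 + D²) = |1 − 1.4400|/(1 + 1.4400) = 0.180

β ≈ 0.180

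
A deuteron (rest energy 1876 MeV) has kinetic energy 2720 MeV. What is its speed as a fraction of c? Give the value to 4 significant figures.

γ = 1 + K/(m₀c²) = 1 + 2720/1876 = 2.44989
β = √(1 − 1/γ²) = 0.9129

β ≈ 0.9129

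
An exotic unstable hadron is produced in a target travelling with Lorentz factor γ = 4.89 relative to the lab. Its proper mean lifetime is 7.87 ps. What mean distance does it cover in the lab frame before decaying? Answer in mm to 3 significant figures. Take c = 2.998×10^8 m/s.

d ≈ 11.3 mm

β = √(1 − 1/γ²) = √(1 − 1/4.89²) = 0.97887
Dilated lifetime: Δt = γτ₀ = 4.89 × 7.87 ps = 38.484 ps
d = vΔt = 0.97887c × 38.484 ps = 2.9346×10^8 m/s × 3.8484×10^-11 s = 11.3 mm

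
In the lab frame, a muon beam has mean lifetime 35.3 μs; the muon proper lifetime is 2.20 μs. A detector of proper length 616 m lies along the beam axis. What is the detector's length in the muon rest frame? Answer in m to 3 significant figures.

Time dilation ⇒ γ = Δt/τ₀ = 35.3/2.20 = 16.045
Length contraction: L = L₀/γ = 616/16.045 = 38.4 m

L ≈ 38.4 m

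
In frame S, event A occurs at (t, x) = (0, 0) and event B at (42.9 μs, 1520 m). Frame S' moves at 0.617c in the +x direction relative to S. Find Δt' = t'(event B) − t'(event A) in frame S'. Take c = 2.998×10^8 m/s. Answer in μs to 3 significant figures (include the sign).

Δt' ≈ 50.5 μs

γ = 1/√(1 − 0.617²) = 1.2707
Δt' = γ(Δt − vΔx/c²) = 1.2707 × (42.9 μs − 0.617×1520 m / (2.998×10^8 m/s))
= 1.2707 × (39.772 μs) = 50.5 μs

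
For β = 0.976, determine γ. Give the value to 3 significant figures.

γ = 1/√(1 − β²) = 1/√(1 − 0.976²) = 1/√(0.047424) = 4.59

γ ≈ 4.59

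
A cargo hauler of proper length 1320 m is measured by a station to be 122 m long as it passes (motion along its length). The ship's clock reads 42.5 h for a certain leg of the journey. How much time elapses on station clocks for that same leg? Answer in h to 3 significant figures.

Δt ≈ 460 h

Length contraction ⇒ γ = L₀/L = 1320/122 = 10.820
Time dilation: Δt = γτ₀ = 10.820 × 42.5 h = 460 h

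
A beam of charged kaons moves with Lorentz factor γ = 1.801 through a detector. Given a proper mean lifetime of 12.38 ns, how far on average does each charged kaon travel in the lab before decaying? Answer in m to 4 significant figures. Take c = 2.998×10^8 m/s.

β = √(1 − 1/γ²) = √(1 − 1/1.801²) = 0.831685
Dilated lifetime: Δt = γτ₀ = 1.801 × 12.38 ns = 22.2964 ns
d = vΔt = 0.831685c × 22.2964 ns = 2.49339×10^8 m/s × 2.22964×10^-8 s = 5.559 m

d ≈ 5.559 m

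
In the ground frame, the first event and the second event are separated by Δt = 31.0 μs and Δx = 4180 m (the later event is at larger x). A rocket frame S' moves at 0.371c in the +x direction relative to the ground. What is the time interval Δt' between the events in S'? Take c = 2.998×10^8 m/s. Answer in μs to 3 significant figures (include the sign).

γ = 1/√(1 − 0.371²) = 1.0769
Δt' = γ(Δt − vΔx/c²) = 1.0769 × (31.0 μs − 0.371×4180 m / (2.998×10^8 m/s))
= 1.0769 × (25.827 μs) = 27.8 μs

Δt' ≈ 27.8 μs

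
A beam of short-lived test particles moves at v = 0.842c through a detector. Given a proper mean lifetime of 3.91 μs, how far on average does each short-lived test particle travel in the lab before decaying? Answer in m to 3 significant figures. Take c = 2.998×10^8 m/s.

d ≈ 1830 m

γ = 1/√(1 − 0.842²) = 1.8536
Dilated lifetime: Δt = γτ₀ = 1.8536 × 3.91 μs = 7.2478 μs
d = vΔt = 0.842c × 7.2478 μs = 2.5243×10^8 m/s × 7.2478×10^-6 s = 1830 m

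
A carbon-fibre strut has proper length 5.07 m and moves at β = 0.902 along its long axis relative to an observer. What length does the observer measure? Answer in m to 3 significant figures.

L ≈ 2.19 m

γ = 1/√(1 − 0.902²) = 2.3162
Length contraction: L = L₀/γ = 5.07/2.3162 = 2.19 m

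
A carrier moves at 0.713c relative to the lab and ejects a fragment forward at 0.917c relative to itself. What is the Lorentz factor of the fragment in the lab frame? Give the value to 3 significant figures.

γ ≈ 5.91

u_lab = (0.917 + 0.713)/(1 + 0.917×0.713) = 1.630/1.65382 = 0.985596
γ = 1/√(1 − 0.985596²) = 5.91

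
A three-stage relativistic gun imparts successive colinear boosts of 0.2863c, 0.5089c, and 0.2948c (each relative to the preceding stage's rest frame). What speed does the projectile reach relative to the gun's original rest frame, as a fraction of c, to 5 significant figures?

Compose boost 2: (0.5089 + 0.2863)/(1 + 0.5089×0.2863) = 0.79520/1.145698 = 0.6940747
Compose boost 3: (0.2948 + 0.6940747)/(1 + 0.2948×0.6940747) = 0.9888747/1.204613 = 0.82091

u ≈ 0.82091c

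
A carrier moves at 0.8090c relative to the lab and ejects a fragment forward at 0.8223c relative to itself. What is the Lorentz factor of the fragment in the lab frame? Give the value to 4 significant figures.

u_lab = (0.8223 + 0.8090)/(1 + 0.8223×0.8090) = 1.6313/1.665241 = 0.9796181
γ = 1/√(1 − 0.9796181²) = 4.978

γ ≈ 4.978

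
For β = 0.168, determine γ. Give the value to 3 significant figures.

γ ≈ 1.01

γ = 1/√(1 − β²) = 1/√(1 − 0.168²) = 1/√(0.97178) = 1.01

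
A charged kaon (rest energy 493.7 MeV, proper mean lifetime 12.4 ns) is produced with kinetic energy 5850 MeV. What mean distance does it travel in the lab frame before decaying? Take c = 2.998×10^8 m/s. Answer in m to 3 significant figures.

d ≈ 47.6 m

γ = 1 + K/(m₀c²) = 1 + 5850/493.7 = 12.849
β = √(1 − 1/γ²) = 0.99697
Dilated lifetime: γτ₀ = 12.849 × 12.4 ns = 159.33 ns
d = βc·γτ₀ = 0.99697 × (2.998×10^8 m/s) × 1.5933×10^-7 s = 47.6 m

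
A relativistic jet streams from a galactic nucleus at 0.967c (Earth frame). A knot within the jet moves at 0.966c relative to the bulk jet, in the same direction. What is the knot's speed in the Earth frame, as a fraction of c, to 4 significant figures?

u ≈ 0.9994c

Relativistic velocity addition: u = (u' + v)/(1 + u'v/c²)
= (0.966 + 0.967)/(1 + 0.966×0.967) = 1.933/1.93412 = 0.9994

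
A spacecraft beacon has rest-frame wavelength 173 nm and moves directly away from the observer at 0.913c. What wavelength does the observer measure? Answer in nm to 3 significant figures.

λ_obs ≈ 811 nm

Relativistic Doppler: λ_obs = λ_src √((1+β)/(1−β))
= 173 × √(1.9130/0.087000) = 173 × 4.6892 = 811 nm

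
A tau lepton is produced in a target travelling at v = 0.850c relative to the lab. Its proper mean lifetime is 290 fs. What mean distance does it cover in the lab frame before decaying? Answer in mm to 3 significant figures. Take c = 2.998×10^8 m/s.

γ = 1/√(1 − 0.850²) = 1.8983
Dilated lifetime: Δt = γτ₀ = 1.8983 × 290 fs = 550.51 fs
d = vΔt = 0.850c × 550.51 fs = 2.5483×10^8 m/s × 5.5051×10^-13 s = 0.140 mm

d ≈ 0.140 mm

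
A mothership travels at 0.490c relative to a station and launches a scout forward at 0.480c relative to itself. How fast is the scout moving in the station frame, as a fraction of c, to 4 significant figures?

u ≈ 0.7853c

Compose boost 2: (0.480 + 0.490)/(1 + 0.480×0.490) = 0.9700/1.23520 = 0.7853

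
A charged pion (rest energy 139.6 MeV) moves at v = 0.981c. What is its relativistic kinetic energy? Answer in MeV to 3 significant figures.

K ≈ 580 MeV

γ = 1/√(1 − 0.981²) = 5.1544
K = (γ − 1)m₀c² = (5.1544 − 1) × 139.6 MeV = 4.1544 × 139.6 MeV = 580 MeV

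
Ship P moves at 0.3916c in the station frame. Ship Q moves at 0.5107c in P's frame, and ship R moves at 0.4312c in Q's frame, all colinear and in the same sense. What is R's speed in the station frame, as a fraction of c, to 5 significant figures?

u ≈ 0.89344c

Compose boost 2: (0.5107 + 0.3916)/(1 + 0.5107×0.3916) = 0.90230/1.199990 = 0.7519229
Compose boost 3: (0.4312 + 0.7519229)/(1 + 0.4312×0.7519229) = 1.183123/1.324229 = 0.89344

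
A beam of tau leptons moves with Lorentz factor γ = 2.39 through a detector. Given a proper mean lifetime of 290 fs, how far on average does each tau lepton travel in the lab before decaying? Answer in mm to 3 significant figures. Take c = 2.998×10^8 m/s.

d ≈ 0.189 mm

β = √(1 − 1/γ²) = √(1 − 1/2.39²) = 0.90826
Dilated lifetime: Δt = γτ₀ = 2.39 × 290 fs = 693.10 fs
d = vΔt = 0.90826c × 693.10 fs = 2.7230×10^8 m/s × 6.9310×10^-13 s = 0.189 mm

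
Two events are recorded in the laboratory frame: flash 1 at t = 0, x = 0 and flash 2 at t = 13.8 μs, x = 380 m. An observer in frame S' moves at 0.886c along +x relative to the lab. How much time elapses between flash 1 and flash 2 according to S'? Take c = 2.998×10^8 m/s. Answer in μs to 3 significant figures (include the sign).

γ = 1/√(1 − 0.886²) = 2.1566
Δt' = γ(Δt − vΔx/c²) = 2.1566 × (13.8 μs − 0.886×380 m / (2.998×10^8 m/s))
= 2.1566 × (12.677 μs) = 27.3 μs

Δt' ≈ 27.3 μs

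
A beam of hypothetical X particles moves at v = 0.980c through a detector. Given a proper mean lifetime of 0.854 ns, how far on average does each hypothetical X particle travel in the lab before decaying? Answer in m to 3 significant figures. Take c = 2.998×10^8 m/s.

γ = 1/√(1 − 0.980²) = 5.0252
Dilated lifetime: Δt = γτ₀ = 5.0252 × 0.854 ns = 4.2915 ns
d = vΔt = 0.980c × 4.2915 ns = 2.9380×10^8 m/s × 4.2915×10^-9 s = 1.26 m

d ≈ 1.26 m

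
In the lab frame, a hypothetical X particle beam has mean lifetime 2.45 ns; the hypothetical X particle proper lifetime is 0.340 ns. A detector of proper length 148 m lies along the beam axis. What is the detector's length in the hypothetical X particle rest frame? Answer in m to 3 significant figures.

L ≈ 20.5 m

Time dilation ⇒ γ = Δt/τ₀ = 2.45/0.340 = 7.2059
Length contraction: L = L₀/γ = 148/7.2059 = 20.5 m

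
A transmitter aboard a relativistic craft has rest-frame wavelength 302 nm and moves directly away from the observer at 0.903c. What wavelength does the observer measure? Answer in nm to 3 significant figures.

Relativistic Doppler: λ_obs = λ_src √((1+β)/(1−β))
= 302 × √(1.9030/0.097000) = 302 × 4.4293 = 1340 nm

λ_obs ≈ 1340 nm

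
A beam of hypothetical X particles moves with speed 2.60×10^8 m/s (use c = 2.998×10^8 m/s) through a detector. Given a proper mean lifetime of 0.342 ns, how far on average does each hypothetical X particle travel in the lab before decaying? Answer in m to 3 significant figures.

d ≈ 0.179 m

β = v/c = 2.60×10^8 / 2.998×10^8 = 0.86724
γ = 1/√(1 − 0.86724²) = 2.0085
Dilated lifetime: Δt = γτ₀ = 2.0085 × 0.342 ns = 0.68691 ns
d = vΔt = 0.86724c × 0.68691 ns = 2.6000×10^8 m/s × 6.8691×10^-10 s = 0.179 m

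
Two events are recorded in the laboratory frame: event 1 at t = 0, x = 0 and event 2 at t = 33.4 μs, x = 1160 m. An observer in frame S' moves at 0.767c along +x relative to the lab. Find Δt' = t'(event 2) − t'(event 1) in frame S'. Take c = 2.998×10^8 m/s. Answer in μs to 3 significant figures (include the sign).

γ = 1/√(1 − 0.767²) = 1.5585
Δt' = γ(Δt − vΔx/c²) = 1.5585 × (33.4 μs − 0.767×1160 m / (2.998×10^8 m/s))
= 1.5585 × (30.432 μs) = 47.4 μs

Δt' ≈ 47.4 μs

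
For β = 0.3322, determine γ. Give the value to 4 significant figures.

γ ≈ 1.060

γ = 1/√(1 − β²) = 1/√(1 − 0.3322²) = 1/√(0.889643) = 1.060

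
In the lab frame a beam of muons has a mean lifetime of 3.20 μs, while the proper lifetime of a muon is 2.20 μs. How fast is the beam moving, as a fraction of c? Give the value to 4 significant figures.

γ = Δt/τ₀ = 3.20/2.20 = 1.45455
β = √(1 − 1/γ²) = √(1 − 1/1.45455²) = 0.7262

β ≈ 0.7262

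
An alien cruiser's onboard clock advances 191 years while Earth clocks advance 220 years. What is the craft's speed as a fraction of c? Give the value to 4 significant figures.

β ≈ 0.4962

γ = Δt/τ₀ = 220/191 = 1.15183
β = √(1 − 1/γ²) = √(1 − 1/1.15183²) = 0.4962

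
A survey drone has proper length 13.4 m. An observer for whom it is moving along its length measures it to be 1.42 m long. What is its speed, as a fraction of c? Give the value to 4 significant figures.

β ≈ 0.9944

γ = L₀/L = 13.4/1.42 = 9.43662
β = √(1 − 1/γ²) = 0.9944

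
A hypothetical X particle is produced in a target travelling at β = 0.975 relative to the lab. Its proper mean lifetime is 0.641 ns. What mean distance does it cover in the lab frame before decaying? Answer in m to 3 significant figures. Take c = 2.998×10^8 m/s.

γ = 1/√(1 − 0.975²) = 4.5004
Dilated lifetime: Δt = γτ₀ = 4.5004 × 0.641 ns = 2.8847 ns
d = vΔt = 0.975c × 2.8847 ns = 2.9230×10^8 m/s × 2.8847×10^-9 s = 0.843 m

d ≈ 0.843 m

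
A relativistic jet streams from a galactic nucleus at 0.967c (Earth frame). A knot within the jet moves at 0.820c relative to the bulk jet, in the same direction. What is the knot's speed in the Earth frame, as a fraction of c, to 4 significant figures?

Relativistic velocity addition: u = (u' + v)/(1 + u'v/c²)
= (0.820 + 0.967)/(1 + 0.820×0.967) = 1.787/1.79294 = 0.9967

u ≈ 0.9967c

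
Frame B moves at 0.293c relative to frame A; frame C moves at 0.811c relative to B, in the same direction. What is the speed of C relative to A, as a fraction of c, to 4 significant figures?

Compose boost 2: (0.811 + 0.293)/(1 + 0.811×0.293) = 1.104/1.23762 = 0.8920

u ≈ 0.8920c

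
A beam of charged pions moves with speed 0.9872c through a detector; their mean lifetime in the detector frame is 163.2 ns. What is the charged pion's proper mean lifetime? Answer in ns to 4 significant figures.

τ₀ ≈ 26.03 ns

γ = 1/√(1 − 0.9872²) = 6.27010
Proper time: τ₀ = Δt/γ = 163.2/6.27010 = 26.03 ns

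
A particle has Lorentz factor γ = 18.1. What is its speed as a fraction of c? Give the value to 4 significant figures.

β = √(1 − 1/γ²) = √(1 − 1/18.1²) = √(0.996948) = 0.9985

β ≈ 0.9985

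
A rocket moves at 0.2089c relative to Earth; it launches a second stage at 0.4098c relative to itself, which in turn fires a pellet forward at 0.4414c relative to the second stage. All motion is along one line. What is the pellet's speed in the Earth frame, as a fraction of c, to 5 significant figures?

u ≈ 0.80804c

Compose boost 2: (0.4098 + 0.2089)/(1 + 0.4098×0.2089) = 0.61870/1.085607 = 0.5699115
Compose boost 3: (0.4414 + 0.5699115)/(1 + 0.4414×0.5699115) = 1.011311/1.251559 = 0.80804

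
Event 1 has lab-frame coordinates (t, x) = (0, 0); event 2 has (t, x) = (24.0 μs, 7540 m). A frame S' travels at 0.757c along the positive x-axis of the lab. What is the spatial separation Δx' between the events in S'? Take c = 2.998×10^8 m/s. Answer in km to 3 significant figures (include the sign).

Δx' ≈ 3.20 km

γ = 1/√(1 − 0.757²) = 1.5304
Δx' = γ(Δx − vΔt) = 1.5304 × (7540 m − 0.757×(2.998×10^8 m/s)×24.0×10^-6 s)
= 1.5304 × (2093.2 m) = 3.20 km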